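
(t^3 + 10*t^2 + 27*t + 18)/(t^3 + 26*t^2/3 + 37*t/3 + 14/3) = 3*(t^2 + 9*t + 18)/(3*t^2 + 23*t + 14)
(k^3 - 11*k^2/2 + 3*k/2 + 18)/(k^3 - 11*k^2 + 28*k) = (2*k^2 - 3*k - 9)/(2*k*(k - 7))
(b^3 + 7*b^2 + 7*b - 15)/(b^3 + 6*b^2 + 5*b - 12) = (b + 5)/(b + 4)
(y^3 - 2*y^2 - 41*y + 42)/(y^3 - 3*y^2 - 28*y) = (y^2 + 5*y - 6)/(y*(y + 4))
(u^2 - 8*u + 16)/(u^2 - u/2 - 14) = 2*(u - 4)/(2*u + 7)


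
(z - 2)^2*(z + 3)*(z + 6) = z^4 + 5*z^3 - 14*z^2 - 36*z + 72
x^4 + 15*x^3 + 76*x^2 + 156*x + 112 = (x + 2)^2*(x + 4)*(x + 7)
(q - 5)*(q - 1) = q^2 - 6*q + 5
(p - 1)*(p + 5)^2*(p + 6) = p^4 + 15*p^3 + 69*p^2 + 65*p - 150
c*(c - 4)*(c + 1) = c^3 - 3*c^2 - 4*c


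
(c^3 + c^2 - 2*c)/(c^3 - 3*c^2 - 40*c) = (-c^2 - c + 2)/(-c^2 + 3*c + 40)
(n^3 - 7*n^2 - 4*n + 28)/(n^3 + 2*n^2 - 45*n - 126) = (n^2 - 4)/(n^2 + 9*n + 18)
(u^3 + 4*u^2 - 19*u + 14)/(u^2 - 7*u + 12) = (u^3 + 4*u^2 - 19*u + 14)/(u^2 - 7*u + 12)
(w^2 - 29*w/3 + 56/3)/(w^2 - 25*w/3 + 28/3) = (3*w - 8)/(3*w - 4)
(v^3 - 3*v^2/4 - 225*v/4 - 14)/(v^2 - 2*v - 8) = (-4*v^3 + 3*v^2 + 225*v + 56)/(4*(-v^2 + 2*v + 8))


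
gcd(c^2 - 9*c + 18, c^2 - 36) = c - 6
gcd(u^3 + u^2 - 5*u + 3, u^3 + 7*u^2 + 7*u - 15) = u^2 + 2*u - 3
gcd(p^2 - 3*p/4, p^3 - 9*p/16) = p^2 - 3*p/4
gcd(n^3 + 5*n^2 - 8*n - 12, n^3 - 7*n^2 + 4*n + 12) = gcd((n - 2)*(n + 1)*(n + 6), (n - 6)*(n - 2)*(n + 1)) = n^2 - n - 2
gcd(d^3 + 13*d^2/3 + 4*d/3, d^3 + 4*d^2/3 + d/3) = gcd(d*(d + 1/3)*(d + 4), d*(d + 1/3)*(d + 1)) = d^2 + d/3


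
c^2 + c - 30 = (c - 5)*(c + 6)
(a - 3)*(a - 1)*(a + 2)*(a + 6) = a^4 + 4*a^3 - 17*a^2 - 24*a + 36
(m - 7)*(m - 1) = m^2 - 8*m + 7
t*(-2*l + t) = -2*l*t + t^2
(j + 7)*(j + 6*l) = j^2 + 6*j*l + 7*j + 42*l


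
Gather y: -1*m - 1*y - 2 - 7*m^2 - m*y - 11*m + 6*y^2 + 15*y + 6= -7*m^2 - 12*m + 6*y^2 + y*(14 - m) + 4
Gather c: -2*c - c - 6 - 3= -3*c - 9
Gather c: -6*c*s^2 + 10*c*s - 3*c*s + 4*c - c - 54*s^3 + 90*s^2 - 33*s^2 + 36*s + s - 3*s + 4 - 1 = c*(-6*s^2 + 7*s + 3) - 54*s^3 + 57*s^2 + 34*s + 3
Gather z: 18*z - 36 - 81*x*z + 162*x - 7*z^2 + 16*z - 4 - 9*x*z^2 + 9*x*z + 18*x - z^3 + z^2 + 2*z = 180*x - z^3 + z^2*(-9*x - 6) + z*(36 - 72*x) - 40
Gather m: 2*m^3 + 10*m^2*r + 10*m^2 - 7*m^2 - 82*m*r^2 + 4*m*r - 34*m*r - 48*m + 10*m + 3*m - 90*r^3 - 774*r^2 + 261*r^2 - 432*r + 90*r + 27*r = 2*m^3 + m^2*(10*r + 3) + m*(-82*r^2 - 30*r - 35) - 90*r^3 - 513*r^2 - 315*r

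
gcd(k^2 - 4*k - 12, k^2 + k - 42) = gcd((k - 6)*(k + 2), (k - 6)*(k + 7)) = k - 6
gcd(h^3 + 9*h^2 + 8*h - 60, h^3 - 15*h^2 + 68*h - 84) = h - 2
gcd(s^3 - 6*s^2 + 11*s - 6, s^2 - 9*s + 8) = s - 1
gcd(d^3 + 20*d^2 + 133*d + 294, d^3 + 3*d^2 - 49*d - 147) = d + 7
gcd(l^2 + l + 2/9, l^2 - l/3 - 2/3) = l + 2/3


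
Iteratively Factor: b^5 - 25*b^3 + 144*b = (b)*(b^4 - 25*b^2 + 144) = b*(b - 4)*(b^3 + 4*b^2 - 9*b - 36) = b*(b - 4)*(b + 4)*(b^2 - 9) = b*(b - 4)*(b - 3)*(b + 4)*(b + 3)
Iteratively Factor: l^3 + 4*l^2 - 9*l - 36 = (l - 3)*(l^2 + 7*l + 12) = (l - 3)*(l + 4)*(l + 3)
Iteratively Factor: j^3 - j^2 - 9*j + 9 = (j - 3)*(j^2 + 2*j - 3) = (j - 3)*(j - 1)*(j + 3)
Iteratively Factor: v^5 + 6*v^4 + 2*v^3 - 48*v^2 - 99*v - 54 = (v + 1)*(v^4 + 5*v^3 - 3*v^2 - 45*v - 54) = (v + 1)*(v + 2)*(v^3 + 3*v^2 - 9*v - 27) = (v + 1)*(v + 2)*(v + 3)*(v^2 - 9) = (v + 1)*(v + 2)*(v + 3)^2*(v - 3)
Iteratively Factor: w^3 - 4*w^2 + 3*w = (w - 3)*(w^2 - w) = w*(w - 3)*(w - 1)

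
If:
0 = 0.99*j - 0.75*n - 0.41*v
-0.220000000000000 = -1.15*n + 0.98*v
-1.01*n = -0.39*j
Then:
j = -0.18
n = -0.07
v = -0.31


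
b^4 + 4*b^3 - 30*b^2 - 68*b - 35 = (b - 5)*(b + 1)^2*(b + 7)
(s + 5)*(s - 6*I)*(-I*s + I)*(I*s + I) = s^4 + 5*s^3 - 6*I*s^3 - s^2 - 30*I*s^2 - 5*s + 6*I*s + 30*I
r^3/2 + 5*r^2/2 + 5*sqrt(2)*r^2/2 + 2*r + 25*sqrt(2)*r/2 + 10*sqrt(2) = (r/2 + 1/2)*(r + 4)*(r + 5*sqrt(2))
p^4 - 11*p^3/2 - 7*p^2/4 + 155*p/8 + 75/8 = (p - 5)*(p - 5/2)*(p + 1/2)*(p + 3/2)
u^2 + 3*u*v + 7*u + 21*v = (u + 7)*(u + 3*v)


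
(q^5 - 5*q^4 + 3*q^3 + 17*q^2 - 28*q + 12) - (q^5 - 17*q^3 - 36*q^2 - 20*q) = -5*q^4 + 20*q^3 + 53*q^2 - 8*q + 12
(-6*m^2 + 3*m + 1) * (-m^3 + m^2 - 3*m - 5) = 6*m^5 - 9*m^4 + 20*m^3 + 22*m^2 - 18*m - 5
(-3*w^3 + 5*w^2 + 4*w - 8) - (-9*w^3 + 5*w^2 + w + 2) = 6*w^3 + 3*w - 10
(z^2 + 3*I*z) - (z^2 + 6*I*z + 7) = -3*I*z - 7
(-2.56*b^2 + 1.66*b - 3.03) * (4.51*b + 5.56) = -11.5456*b^3 - 6.747*b^2 - 4.4357*b - 16.8468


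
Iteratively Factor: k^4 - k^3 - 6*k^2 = (k + 2)*(k^3 - 3*k^2) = (k - 3)*(k + 2)*(k^2) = k*(k - 3)*(k + 2)*(k)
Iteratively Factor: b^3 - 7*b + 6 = (b - 2)*(b^2 + 2*b - 3) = (b - 2)*(b + 3)*(b - 1)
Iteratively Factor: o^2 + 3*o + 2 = (o + 1)*(o + 2)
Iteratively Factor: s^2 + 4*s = (s + 4)*(s)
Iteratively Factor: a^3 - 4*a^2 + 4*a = (a - 2)*(a^2 - 2*a) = a*(a - 2)*(a - 2)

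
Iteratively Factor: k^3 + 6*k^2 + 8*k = (k + 4)*(k^2 + 2*k) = (k + 2)*(k + 4)*(k)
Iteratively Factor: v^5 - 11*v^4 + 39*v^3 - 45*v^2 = (v - 5)*(v^4 - 6*v^3 + 9*v^2) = (v - 5)*(v - 3)*(v^3 - 3*v^2) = v*(v - 5)*(v - 3)*(v^2 - 3*v) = v*(v - 5)*(v - 3)^2*(v)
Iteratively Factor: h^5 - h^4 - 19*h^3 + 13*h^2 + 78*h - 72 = (h - 1)*(h^4 - 19*h^2 - 6*h + 72) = (h - 4)*(h - 1)*(h^3 + 4*h^2 - 3*h - 18) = (h - 4)*(h - 1)*(h + 3)*(h^2 + h - 6) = (h - 4)*(h - 1)*(h + 3)^2*(h - 2)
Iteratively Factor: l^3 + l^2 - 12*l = (l - 3)*(l^2 + 4*l) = l*(l - 3)*(l + 4)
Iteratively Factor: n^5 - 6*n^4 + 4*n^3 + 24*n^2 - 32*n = (n - 2)*(n^4 - 4*n^3 - 4*n^2 + 16*n) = (n - 4)*(n - 2)*(n^3 - 4*n) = n*(n - 4)*(n - 2)*(n^2 - 4) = n*(n - 4)*(n - 2)^2*(n + 2)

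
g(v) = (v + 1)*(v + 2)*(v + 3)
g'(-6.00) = 47.00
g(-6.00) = -60.00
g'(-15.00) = 506.00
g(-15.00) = -2184.00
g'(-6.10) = 49.43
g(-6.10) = -64.82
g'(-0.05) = 10.41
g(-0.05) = 5.46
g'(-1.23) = 0.78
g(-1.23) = -0.31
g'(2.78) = 67.55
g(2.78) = 104.44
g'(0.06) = 11.73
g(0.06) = 6.68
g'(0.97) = 25.46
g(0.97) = 23.23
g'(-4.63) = 19.75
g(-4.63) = -15.56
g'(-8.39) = 121.50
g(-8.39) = -254.53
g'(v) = (v + 1)*(v + 2) + (v + 1)*(v + 3) + (v + 2)*(v + 3)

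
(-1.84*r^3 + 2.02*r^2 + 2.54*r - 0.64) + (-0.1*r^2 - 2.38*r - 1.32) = -1.84*r^3 + 1.92*r^2 + 0.16*r - 1.96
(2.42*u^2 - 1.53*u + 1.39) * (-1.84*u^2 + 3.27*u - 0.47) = -4.4528*u^4 + 10.7286*u^3 - 8.6981*u^2 + 5.2644*u - 0.6533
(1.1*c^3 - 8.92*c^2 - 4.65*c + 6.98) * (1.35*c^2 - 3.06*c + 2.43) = 1.485*c^5 - 15.408*c^4 + 23.6907*c^3 + 1.9764*c^2 - 32.6583*c + 16.9614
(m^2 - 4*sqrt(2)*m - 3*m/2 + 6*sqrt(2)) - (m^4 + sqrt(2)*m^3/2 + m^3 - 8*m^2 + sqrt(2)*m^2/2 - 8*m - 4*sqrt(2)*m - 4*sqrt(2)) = -m^4 - m^3 - sqrt(2)*m^3/2 - sqrt(2)*m^2/2 + 9*m^2 + 13*m/2 + 10*sqrt(2)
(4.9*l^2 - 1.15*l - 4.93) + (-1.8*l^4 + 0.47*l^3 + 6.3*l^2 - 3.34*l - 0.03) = -1.8*l^4 + 0.47*l^3 + 11.2*l^2 - 4.49*l - 4.96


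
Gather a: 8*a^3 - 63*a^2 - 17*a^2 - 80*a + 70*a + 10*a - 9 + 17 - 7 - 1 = 8*a^3 - 80*a^2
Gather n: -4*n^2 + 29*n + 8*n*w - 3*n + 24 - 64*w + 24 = -4*n^2 + n*(8*w + 26) - 64*w + 48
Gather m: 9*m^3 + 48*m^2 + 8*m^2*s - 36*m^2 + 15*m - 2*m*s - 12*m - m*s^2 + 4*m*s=9*m^3 + m^2*(8*s + 12) + m*(-s^2 + 2*s + 3)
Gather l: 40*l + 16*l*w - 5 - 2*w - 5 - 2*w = l*(16*w + 40) - 4*w - 10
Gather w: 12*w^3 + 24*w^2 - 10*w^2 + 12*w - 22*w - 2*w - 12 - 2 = 12*w^3 + 14*w^2 - 12*w - 14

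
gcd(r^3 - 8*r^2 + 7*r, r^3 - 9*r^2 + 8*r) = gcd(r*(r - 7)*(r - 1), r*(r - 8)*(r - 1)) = r^2 - r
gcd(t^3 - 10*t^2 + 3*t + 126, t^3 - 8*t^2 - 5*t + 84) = t^2 - 4*t - 21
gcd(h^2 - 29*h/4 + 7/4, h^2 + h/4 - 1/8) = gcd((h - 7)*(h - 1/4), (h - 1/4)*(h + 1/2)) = h - 1/4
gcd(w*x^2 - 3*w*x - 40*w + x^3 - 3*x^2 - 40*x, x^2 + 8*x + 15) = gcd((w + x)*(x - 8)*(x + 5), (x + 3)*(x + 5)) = x + 5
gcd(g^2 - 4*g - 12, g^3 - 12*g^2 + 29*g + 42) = g - 6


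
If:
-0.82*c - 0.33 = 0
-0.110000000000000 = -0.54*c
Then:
No Solution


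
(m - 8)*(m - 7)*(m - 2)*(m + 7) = m^4 - 10*m^3 - 33*m^2 + 490*m - 784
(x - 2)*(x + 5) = x^2 + 3*x - 10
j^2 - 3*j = j*(j - 3)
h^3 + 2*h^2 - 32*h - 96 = (h - 6)*(h + 4)^2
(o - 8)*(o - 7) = o^2 - 15*o + 56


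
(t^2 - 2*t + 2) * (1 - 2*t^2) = -2*t^4 + 4*t^3 - 3*t^2 - 2*t + 2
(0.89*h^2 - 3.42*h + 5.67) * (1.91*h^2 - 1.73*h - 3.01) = 1.6999*h^4 - 8.0719*h^3 + 14.0674*h^2 + 0.485099999999999*h - 17.0667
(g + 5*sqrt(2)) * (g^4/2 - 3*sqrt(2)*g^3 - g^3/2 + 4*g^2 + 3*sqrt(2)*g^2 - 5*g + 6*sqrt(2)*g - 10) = g^5/2 - sqrt(2)*g^4/2 - g^4/2 - 26*g^3 + sqrt(2)*g^3/2 + 25*g^2 + 26*sqrt(2)*g^2 - 25*sqrt(2)*g + 50*g - 50*sqrt(2)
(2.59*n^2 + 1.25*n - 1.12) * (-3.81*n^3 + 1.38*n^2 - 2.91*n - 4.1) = -9.8679*n^5 - 1.1883*n^4 - 1.5447*n^3 - 15.8021*n^2 - 1.8658*n + 4.592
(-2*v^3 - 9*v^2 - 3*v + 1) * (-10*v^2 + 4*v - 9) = 20*v^5 + 82*v^4 + 12*v^3 + 59*v^2 + 31*v - 9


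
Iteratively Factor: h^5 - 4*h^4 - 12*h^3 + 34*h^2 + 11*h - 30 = (h - 2)*(h^4 - 2*h^3 - 16*h^2 + 2*h + 15) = (h - 2)*(h - 1)*(h^3 - h^2 - 17*h - 15) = (h - 2)*(h - 1)*(h + 3)*(h^2 - 4*h - 5) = (h - 5)*(h - 2)*(h - 1)*(h + 3)*(h + 1)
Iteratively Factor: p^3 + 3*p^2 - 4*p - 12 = (p - 2)*(p^2 + 5*p + 6) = (p - 2)*(p + 2)*(p + 3)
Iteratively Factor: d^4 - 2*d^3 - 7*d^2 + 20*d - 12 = (d + 3)*(d^3 - 5*d^2 + 8*d - 4) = (d - 2)*(d + 3)*(d^2 - 3*d + 2) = (d - 2)*(d - 1)*(d + 3)*(d - 2)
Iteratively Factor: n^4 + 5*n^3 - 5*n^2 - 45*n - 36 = (n + 4)*(n^3 + n^2 - 9*n - 9) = (n + 3)*(n + 4)*(n^2 - 2*n - 3) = (n - 3)*(n + 3)*(n + 4)*(n + 1)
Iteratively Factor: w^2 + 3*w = (w + 3)*(w)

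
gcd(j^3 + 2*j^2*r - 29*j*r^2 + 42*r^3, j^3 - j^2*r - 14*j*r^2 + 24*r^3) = j^2 - 5*j*r + 6*r^2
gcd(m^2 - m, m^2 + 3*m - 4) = m - 1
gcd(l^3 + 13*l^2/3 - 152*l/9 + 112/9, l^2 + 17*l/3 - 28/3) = l^2 + 17*l/3 - 28/3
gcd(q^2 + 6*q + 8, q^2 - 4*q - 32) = q + 4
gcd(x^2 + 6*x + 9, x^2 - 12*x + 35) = 1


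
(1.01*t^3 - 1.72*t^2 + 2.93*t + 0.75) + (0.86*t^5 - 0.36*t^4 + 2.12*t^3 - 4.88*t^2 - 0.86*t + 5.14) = 0.86*t^5 - 0.36*t^4 + 3.13*t^3 - 6.6*t^2 + 2.07*t + 5.89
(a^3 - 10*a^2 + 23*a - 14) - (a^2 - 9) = a^3 - 11*a^2 + 23*a - 5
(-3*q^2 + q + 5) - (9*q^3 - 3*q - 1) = -9*q^3 - 3*q^2 + 4*q + 6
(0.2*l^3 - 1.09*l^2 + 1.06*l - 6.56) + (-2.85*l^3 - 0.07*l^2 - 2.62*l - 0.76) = -2.65*l^3 - 1.16*l^2 - 1.56*l - 7.32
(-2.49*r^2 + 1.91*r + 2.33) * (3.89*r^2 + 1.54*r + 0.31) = -9.6861*r^4 + 3.5953*r^3 + 11.2332*r^2 + 4.1803*r + 0.7223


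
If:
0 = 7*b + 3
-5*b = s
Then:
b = -3/7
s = 15/7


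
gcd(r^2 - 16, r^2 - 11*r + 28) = r - 4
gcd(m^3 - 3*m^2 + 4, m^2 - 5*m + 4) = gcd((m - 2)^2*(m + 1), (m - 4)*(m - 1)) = 1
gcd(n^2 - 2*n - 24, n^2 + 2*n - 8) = n + 4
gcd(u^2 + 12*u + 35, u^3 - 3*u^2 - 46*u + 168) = u + 7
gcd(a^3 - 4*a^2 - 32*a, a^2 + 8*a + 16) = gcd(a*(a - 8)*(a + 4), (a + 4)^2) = a + 4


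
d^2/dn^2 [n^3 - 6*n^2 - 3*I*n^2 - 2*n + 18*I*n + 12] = 6*n - 12 - 6*I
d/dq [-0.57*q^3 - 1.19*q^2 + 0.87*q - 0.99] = -1.71*q^2 - 2.38*q + 0.87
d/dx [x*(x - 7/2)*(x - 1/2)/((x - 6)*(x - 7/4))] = 2*(8*x^4 - 124*x^3 + 486*x^2 - 672*x + 147)/(16*x^4 - 248*x^3 + 1297*x^2 - 2604*x + 1764)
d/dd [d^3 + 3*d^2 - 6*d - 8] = 3*d^2 + 6*d - 6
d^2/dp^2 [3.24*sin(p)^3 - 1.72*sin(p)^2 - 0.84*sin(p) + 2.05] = -29.16*sin(p)^3 + 6.88*sin(p)^2 + 20.28*sin(p) - 3.44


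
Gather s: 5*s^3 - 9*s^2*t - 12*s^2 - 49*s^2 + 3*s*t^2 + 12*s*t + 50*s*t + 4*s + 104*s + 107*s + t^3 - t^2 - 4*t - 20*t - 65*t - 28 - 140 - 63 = 5*s^3 + s^2*(-9*t - 61) + s*(3*t^2 + 62*t + 215) + t^3 - t^2 - 89*t - 231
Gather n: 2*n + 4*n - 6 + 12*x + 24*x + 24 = 6*n + 36*x + 18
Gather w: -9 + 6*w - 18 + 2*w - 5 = 8*w - 32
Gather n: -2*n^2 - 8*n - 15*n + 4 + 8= -2*n^2 - 23*n + 12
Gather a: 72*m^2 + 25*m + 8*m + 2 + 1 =72*m^2 + 33*m + 3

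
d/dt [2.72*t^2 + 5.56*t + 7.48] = 5.44*t + 5.56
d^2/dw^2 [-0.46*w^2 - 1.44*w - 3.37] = -0.920000000000000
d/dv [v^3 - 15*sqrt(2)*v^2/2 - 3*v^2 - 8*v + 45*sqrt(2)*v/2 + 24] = 3*v^2 - 15*sqrt(2)*v - 6*v - 8 + 45*sqrt(2)/2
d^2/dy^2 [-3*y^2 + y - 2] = -6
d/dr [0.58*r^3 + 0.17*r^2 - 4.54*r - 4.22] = 1.74*r^2 + 0.34*r - 4.54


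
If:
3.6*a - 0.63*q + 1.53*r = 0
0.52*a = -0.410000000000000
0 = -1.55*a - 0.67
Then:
No Solution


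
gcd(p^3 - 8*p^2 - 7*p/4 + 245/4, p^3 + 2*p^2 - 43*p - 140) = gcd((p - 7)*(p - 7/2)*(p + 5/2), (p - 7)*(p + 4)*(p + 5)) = p - 7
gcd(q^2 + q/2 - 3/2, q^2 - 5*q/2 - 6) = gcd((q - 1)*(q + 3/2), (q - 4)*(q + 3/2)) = q + 3/2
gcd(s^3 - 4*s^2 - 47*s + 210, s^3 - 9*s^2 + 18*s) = s - 6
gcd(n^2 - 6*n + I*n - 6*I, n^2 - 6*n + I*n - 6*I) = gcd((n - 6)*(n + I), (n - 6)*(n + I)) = n^2 + n*(-6 + I) - 6*I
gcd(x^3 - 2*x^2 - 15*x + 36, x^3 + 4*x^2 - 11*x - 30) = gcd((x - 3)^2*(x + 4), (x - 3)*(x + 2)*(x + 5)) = x - 3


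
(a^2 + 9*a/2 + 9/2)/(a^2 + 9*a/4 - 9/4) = 2*(2*a + 3)/(4*a - 3)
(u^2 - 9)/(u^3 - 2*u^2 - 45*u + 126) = (u + 3)/(u^2 + u - 42)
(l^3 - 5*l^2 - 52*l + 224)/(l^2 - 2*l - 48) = (l^2 + 3*l - 28)/(l + 6)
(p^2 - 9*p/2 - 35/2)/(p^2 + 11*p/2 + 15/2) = (p - 7)/(p + 3)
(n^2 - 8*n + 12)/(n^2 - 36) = (n - 2)/(n + 6)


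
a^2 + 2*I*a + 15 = (a - 3*I)*(a + 5*I)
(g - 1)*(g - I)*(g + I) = g^3 - g^2 + g - 1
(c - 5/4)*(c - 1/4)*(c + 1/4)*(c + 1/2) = c^4 - 3*c^3/4 - 11*c^2/16 + 3*c/64 + 5/128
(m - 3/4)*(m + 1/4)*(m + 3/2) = m^3 + m^2 - 15*m/16 - 9/32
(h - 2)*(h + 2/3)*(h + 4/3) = h^3 - 28*h/9 - 16/9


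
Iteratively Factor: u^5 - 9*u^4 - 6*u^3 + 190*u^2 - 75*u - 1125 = (u + 3)*(u^4 - 12*u^3 + 30*u^2 + 100*u - 375) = (u - 5)*(u + 3)*(u^3 - 7*u^2 - 5*u + 75) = (u - 5)^2*(u + 3)*(u^2 - 2*u - 15) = (u - 5)^2*(u + 3)^2*(u - 5)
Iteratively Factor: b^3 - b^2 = (b)*(b^2 - b) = b*(b - 1)*(b)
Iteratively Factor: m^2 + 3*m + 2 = (m + 2)*(m + 1)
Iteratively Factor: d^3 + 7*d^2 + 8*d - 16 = (d + 4)*(d^2 + 3*d - 4) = (d - 1)*(d + 4)*(d + 4)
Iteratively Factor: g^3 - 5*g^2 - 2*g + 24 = (g - 4)*(g^2 - g - 6) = (g - 4)*(g - 3)*(g + 2)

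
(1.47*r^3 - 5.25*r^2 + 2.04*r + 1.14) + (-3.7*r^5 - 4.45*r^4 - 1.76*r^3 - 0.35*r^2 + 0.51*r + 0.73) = -3.7*r^5 - 4.45*r^4 - 0.29*r^3 - 5.6*r^2 + 2.55*r + 1.87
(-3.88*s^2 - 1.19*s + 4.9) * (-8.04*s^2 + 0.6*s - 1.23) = 31.1952*s^4 + 7.2396*s^3 - 35.3376*s^2 + 4.4037*s - 6.027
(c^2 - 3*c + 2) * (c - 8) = c^3 - 11*c^2 + 26*c - 16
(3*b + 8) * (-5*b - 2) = -15*b^2 - 46*b - 16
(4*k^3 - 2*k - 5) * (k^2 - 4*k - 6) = 4*k^5 - 16*k^4 - 26*k^3 + 3*k^2 + 32*k + 30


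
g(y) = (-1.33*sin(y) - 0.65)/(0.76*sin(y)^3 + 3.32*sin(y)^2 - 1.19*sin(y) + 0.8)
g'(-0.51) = -0.56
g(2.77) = -1.35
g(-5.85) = -1.28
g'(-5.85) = 1.19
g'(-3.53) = -0.93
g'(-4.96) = 0.20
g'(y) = (-1.33*sin(y) - 0.65)*(-2.28*sin(y)^2*cos(y) - 6.64*sin(y)*cos(y) + 1.19*cos(y))/(0.76*sin(y)^3 + 3.32*sin(y)^2 - 1.19*sin(y) + 0.8)^2 - 1.33*cos(y)/(0.76*sin(y)^3 + 3.32*sin(y)^2 - 1.19*sin(y) + 0.8)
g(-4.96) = -0.56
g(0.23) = -1.34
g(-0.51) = -0.00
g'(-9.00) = 0.77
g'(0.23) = -1.01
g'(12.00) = -0.45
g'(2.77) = -0.79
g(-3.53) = -1.33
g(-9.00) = -0.06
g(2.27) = -0.77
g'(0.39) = 0.94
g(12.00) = 0.03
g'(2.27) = -0.79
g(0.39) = -1.33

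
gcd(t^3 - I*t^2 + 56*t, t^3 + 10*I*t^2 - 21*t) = t^2 + 7*I*t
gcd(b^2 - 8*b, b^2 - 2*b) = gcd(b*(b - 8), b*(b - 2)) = b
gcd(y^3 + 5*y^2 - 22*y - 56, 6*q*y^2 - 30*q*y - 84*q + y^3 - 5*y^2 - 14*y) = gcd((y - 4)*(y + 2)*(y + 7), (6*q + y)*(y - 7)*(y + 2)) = y + 2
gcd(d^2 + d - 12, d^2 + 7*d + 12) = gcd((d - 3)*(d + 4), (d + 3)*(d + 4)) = d + 4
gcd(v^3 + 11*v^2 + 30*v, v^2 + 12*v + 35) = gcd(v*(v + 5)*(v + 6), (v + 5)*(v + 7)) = v + 5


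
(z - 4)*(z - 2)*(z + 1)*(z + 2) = z^4 - 3*z^3 - 8*z^2 + 12*z + 16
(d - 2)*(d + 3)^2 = d^3 + 4*d^2 - 3*d - 18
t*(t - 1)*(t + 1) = t^3 - t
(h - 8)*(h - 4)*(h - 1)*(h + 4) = h^4 - 9*h^3 - 8*h^2 + 144*h - 128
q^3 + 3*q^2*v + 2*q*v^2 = q*(q + v)*(q + 2*v)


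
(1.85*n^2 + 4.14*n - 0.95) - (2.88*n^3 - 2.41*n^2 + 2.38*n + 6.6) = -2.88*n^3 + 4.26*n^2 + 1.76*n - 7.55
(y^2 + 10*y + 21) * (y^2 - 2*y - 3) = y^4 + 8*y^3 - 2*y^2 - 72*y - 63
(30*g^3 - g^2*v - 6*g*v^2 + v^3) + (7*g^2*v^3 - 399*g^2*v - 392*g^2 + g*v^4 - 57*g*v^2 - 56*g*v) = 30*g^3 + 7*g^2*v^3 - 400*g^2*v - 392*g^2 + g*v^4 - 63*g*v^2 - 56*g*v + v^3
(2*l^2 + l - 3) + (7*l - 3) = 2*l^2 + 8*l - 6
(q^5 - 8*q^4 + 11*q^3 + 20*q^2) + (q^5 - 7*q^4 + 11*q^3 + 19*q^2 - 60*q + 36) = 2*q^5 - 15*q^4 + 22*q^3 + 39*q^2 - 60*q + 36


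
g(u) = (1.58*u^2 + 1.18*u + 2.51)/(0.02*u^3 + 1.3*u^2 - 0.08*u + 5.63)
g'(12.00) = -0.02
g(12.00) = 1.08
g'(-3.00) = -0.15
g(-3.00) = 0.77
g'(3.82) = 0.02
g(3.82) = 1.18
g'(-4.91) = -0.09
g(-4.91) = 0.99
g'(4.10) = 0.01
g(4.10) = 1.19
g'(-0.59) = -0.01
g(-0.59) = 0.39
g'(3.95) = 0.02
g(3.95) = 1.19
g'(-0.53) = 0.01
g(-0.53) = 0.39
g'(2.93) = 0.07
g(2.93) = 1.14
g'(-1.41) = -0.18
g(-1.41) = 0.48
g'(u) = (3.16*u + 1.18)/(0.02*u^3 + 1.3*u^2 - 0.08*u + 5.63) + (-0.06*u^2 - 2.6*u + 0.08)*(1.58*u^2 + 1.18*u + 2.51)/(0.02*u^3 + 1.3*u^2 - 0.08*u + 5.63)^2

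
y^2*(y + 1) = y^3 + y^2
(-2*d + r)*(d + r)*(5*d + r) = -10*d^3 - 7*d^2*r + 4*d*r^2 + r^3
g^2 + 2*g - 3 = (g - 1)*(g + 3)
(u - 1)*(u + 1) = u^2 - 1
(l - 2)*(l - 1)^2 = l^3 - 4*l^2 + 5*l - 2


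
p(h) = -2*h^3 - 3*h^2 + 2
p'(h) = -6*h^2 - 6*h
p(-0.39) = 1.66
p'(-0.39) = 1.43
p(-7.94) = 814.00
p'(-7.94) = -330.62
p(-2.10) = 7.29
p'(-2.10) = -13.86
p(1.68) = -15.95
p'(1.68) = -27.01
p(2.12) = -30.54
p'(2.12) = -39.69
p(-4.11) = 90.18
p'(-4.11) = -76.69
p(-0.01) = 2.00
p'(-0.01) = 0.06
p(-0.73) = 1.18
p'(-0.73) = 1.18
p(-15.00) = 6077.00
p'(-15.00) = -1260.00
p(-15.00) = 6077.00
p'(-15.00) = -1260.00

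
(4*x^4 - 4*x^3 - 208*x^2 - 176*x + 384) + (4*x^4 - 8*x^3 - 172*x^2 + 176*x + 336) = 8*x^4 - 12*x^3 - 380*x^2 + 720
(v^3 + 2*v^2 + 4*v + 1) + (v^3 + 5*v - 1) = 2*v^3 + 2*v^2 + 9*v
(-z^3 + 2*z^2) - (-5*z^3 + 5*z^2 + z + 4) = 4*z^3 - 3*z^2 - z - 4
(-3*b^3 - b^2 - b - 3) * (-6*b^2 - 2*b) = 18*b^5 + 12*b^4 + 8*b^3 + 20*b^2 + 6*b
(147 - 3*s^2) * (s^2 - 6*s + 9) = -3*s^4 + 18*s^3 + 120*s^2 - 882*s + 1323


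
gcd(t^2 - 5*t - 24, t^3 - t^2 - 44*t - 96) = t^2 - 5*t - 24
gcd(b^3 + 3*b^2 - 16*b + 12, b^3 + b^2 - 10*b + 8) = b^2 - 3*b + 2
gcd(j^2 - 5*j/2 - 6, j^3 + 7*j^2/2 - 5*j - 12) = j + 3/2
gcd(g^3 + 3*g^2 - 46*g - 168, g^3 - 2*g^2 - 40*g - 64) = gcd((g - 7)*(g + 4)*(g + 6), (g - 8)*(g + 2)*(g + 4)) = g + 4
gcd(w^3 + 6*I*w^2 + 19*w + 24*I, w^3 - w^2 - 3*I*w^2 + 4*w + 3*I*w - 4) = w + I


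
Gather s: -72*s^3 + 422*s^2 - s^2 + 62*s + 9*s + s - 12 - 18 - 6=-72*s^3 + 421*s^2 + 72*s - 36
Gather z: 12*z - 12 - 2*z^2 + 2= -2*z^2 + 12*z - 10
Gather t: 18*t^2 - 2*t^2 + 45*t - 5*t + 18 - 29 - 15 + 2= 16*t^2 + 40*t - 24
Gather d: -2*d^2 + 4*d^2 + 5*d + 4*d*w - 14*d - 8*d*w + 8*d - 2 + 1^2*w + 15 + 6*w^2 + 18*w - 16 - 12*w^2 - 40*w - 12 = 2*d^2 + d*(-4*w - 1) - 6*w^2 - 21*w - 15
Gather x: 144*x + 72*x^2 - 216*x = 72*x^2 - 72*x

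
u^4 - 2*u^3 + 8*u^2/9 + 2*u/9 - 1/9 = (u - 1)^2*(u - 1/3)*(u + 1/3)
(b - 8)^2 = b^2 - 16*b + 64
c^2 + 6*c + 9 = (c + 3)^2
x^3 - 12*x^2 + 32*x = x*(x - 8)*(x - 4)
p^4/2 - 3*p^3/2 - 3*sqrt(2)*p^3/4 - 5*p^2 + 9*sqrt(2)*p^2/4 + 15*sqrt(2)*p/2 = p*(p/2 + 1)*(p - 5)*(p - 3*sqrt(2)/2)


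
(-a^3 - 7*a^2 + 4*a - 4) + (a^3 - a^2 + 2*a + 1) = -8*a^2 + 6*a - 3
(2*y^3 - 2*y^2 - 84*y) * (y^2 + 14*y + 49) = 2*y^5 + 26*y^4 - 14*y^3 - 1274*y^2 - 4116*y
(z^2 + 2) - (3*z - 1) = z^2 - 3*z + 3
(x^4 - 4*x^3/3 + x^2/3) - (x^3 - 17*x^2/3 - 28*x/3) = x^4 - 7*x^3/3 + 6*x^2 + 28*x/3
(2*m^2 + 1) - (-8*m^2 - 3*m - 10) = 10*m^2 + 3*m + 11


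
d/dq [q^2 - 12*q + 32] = 2*q - 12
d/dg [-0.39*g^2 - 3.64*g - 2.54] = -0.78*g - 3.64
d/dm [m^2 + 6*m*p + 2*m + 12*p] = 2*m + 6*p + 2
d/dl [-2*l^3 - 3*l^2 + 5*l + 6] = -6*l^2 - 6*l + 5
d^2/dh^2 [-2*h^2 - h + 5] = -4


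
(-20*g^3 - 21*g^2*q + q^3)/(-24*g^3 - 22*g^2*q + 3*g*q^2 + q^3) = (-20*g^2 - g*q + q^2)/(-24*g^2 + 2*g*q + q^2)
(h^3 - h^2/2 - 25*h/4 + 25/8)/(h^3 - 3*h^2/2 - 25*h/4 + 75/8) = (2*h - 1)/(2*h - 3)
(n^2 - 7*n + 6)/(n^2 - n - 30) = (n - 1)/(n + 5)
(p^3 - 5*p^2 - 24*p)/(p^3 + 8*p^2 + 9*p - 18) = p*(p - 8)/(p^2 + 5*p - 6)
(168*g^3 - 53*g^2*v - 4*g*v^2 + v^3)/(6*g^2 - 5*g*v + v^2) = (-56*g^2 - g*v + v^2)/(-2*g + v)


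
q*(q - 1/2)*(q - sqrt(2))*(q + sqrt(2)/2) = q^4 - sqrt(2)*q^3/2 - q^3/2 - q^2 + sqrt(2)*q^2/4 + q/2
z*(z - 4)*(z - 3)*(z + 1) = z^4 - 6*z^3 + 5*z^2 + 12*z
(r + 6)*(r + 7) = r^2 + 13*r + 42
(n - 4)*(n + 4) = n^2 - 16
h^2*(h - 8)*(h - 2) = h^4 - 10*h^3 + 16*h^2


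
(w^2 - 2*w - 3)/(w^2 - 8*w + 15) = (w + 1)/(w - 5)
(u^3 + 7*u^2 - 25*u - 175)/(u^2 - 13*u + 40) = (u^2 + 12*u + 35)/(u - 8)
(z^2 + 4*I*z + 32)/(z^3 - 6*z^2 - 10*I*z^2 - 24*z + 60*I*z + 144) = (z + 8*I)/(z^2 - 6*z*(1 + I) + 36*I)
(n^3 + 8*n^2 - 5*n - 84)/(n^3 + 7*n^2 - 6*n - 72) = (n + 7)/(n + 6)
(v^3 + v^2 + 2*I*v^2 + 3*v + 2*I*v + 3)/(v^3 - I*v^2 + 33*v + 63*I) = (v^2 + v*(1 - I) - I)/(v^2 - 4*I*v + 21)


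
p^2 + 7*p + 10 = (p + 2)*(p + 5)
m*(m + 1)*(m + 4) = m^3 + 5*m^2 + 4*m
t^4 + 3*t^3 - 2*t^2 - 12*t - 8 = (t - 2)*(t + 1)*(t + 2)^2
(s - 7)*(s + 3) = s^2 - 4*s - 21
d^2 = d^2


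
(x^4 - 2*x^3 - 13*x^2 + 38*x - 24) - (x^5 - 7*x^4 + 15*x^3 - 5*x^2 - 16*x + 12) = -x^5 + 8*x^4 - 17*x^3 - 8*x^2 + 54*x - 36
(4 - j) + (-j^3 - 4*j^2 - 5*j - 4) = -j^3 - 4*j^2 - 6*j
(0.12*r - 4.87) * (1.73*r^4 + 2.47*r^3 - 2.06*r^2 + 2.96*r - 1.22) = 0.2076*r^5 - 8.1287*r^4 - 12.2761*r^3 + 10.3874*r^2 - 14.5616*r + 5.9414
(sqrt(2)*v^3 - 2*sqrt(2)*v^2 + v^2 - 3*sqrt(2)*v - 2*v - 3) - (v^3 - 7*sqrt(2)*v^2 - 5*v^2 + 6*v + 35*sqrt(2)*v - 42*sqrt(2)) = -v^3 + sqrt(2)*v^3 + 6*v^2 + 5*sqrt(2)*v^2 - 38*sqrt(2)*v - 8*v - 3 + 42*sqrt(2)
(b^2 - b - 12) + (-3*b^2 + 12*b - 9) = -2*b^2 + 11*b - 21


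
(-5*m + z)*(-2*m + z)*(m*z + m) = 10*m^3*z + 10*m^3 - 7*m^2*z^2 - 7*m^2*z + m*z^3 + m*z^2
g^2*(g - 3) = g^3 - 3*g^2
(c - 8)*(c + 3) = c^2 - 5*c - 24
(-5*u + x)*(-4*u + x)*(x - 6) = 20*u^2*x - 120*u^2 - 9*u*x^2 + 54*u*x + x^3 - 6*x^2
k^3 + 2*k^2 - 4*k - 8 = (k - 2)*(k + 2)^2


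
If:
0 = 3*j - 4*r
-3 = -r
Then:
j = 4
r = 3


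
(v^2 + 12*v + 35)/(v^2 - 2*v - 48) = (v^2 + 12*v + 35)/(v^2 - 2*v - 48)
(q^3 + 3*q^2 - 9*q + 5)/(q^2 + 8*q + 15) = (q^2 - 2*q + 1)/(q + 3)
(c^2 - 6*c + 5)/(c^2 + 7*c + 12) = (c^2 - 6*c + 5)/(c^2 + 7*c + 12)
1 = 1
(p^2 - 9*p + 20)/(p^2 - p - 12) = (p - 5)/(p + 3)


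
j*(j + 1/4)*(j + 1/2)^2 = j^4 + 5*j^3/4 + j^2/2 + j/16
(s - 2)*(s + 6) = s^2 + 4*s - 12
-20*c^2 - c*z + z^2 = (-5*c + z)*(4*c + z)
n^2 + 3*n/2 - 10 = (n - 5/2)*(n + 4)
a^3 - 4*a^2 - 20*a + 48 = (a - 6)*(a - 2)*(a + 4)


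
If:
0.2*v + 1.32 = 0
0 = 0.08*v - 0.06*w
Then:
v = -6.60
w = -8.80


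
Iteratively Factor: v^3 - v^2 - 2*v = (v)*(v^2 - v - 2) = v*(v + 1)*(v - 2)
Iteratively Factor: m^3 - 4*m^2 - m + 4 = (m - 1)*(m^2 - 3*m - 4) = (m - 1)*(m + 1)*(m - 4)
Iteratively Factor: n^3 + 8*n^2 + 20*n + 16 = (n + 2)*(n^2 + 6*n + 8) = (n + 2)^2*(n + 4)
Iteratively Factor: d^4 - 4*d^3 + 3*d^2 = (d - 1)*(d^3 - 3*d^2) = d*(d - 1)*(d^2 - 3*d) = d*(d - 3)*(d - 1)*(d)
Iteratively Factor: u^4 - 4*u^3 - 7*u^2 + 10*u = (u - 5)*(u^3 + u^2 - 2*u) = u*(u - 5)*(u^2 + u - 2) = u*(u - 5)*(u - 1)*(u + 2)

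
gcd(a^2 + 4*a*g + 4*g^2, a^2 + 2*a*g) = a + 2*g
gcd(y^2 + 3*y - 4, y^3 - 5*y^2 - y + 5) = y - 1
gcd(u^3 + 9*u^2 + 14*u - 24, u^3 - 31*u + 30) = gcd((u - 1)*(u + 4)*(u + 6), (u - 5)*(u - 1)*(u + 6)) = u^2 + 5*u - 6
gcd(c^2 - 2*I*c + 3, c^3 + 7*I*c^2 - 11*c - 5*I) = c + I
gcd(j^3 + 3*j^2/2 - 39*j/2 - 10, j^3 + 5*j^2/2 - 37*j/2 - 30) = j^2 + j - 20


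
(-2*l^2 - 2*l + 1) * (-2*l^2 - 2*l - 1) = 4*l^4 + 8*l^3 + 4*l^2 - 1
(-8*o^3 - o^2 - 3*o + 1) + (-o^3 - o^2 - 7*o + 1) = -9*o^3 - 2*o^2 - 10*o + 2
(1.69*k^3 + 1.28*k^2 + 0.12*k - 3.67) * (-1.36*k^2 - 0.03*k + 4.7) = -2.2984*k^5 - 1.7915*k^4 + 7.7414*k^3 + 11.0036*k^2 + 0.6741*k - 17.249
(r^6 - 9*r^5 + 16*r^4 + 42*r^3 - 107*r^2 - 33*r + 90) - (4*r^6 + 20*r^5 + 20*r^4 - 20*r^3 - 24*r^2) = -3*r^6 - 29*r^5 - 4*r^4 + 62*r^3 - 83*r^2 - 33*r + 90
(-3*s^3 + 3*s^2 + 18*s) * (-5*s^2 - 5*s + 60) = 15*s^5 - 285*s^3 + 90*s^2 + 1080*s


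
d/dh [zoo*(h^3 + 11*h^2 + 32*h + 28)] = zoo*(h^2 + h + 1)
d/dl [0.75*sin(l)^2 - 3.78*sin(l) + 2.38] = (1.5*sin(l) - 3.78)*cos(l)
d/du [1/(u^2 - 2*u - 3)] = 2*(1 - u)/(-u^2 + 2*u + 3)^2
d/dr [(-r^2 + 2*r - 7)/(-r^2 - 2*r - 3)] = 4*(r^2 - 2*r - 5)/(r^4 + 4*r^3 + 10*r^2 + 12*r + 9)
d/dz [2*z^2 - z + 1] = 4*z - 1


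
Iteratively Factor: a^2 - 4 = (a - 2)*(a + 2)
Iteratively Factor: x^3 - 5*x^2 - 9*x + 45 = (x - 3)*(x^2 - 2*x - 15) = (x - 3)*(x + 3)*(x - 5)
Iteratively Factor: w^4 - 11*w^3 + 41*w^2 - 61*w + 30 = (w - 5)*(w^3 - 6*w^2 + 11*w - 6) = (w - 5)*(w - 1)*(w^2 - 5*w + 6) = (w - 5)*(w - 2)*(w - 1)*(w - 3)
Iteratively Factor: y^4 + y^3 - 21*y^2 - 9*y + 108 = (y + 4)*(y^3 - 3*y^2 - 9*y + 27) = (y + 3)*(y + 4)*(y^2 - 6*y + 9) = (y - 3)*(y + 3)*(y + 4)*(y - 3)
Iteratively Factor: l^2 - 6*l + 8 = (l - 2)*(l - 4)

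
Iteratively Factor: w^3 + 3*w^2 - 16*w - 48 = (w + 3)*(w^2 - 16) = (w + 3)*(w + 4)*(w - 4)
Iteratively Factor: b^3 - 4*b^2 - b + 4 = (b - 1)*(b^2 - 3*b - 4) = (b - 4)*(b - 1)*(b + 1)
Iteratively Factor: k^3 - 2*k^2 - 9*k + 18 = (k - 3)*(k^2 + k - 6) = (k - 3)*(k - 2)*(k + 3)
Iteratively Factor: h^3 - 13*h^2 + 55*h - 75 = (h - 3)*(h^2 - 10*h + 25) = (h - 5)*(h - 3)*(h - 5)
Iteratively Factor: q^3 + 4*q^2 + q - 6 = (q - 1)*(q^2 + 5*q + 6) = (q - 1)*(q + 2)*(q + 3)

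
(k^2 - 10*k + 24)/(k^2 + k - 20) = (k - 6)/(k + 5)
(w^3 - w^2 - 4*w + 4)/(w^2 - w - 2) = (w^2 + w - 2)/(w + 1)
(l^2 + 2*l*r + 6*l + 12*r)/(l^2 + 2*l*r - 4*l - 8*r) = (l + 6)/(l - 4)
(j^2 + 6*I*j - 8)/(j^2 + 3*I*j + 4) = (j + 2*I)/(j - I)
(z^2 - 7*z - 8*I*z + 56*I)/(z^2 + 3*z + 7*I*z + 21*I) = (z^2 - z*(7 + 8*I) + 56*I)/(z^2 + z*(3 + 7*I) + 21*I)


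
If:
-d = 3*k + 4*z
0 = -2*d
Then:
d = 0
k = -4*z/3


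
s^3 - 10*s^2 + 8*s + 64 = (s - 8)*(s - 4)*(s + 2)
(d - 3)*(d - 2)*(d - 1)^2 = d^4 - 7*d^3 + 17*d^2 - 17*d + 6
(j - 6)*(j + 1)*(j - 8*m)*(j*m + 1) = j^4*m - 8*j^3*m^2 - 5*j^3*m + j^3 + 40*j^2*m^2 - 14*j^2*m - 5*j^2 + 48*j*m^2 + 40*j*m - 6*j + 48*m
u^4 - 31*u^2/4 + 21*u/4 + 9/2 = (u - 2)*(u - 3/2)*(u + 1/2)*(u + 3)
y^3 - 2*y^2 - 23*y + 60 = (y - 4)*(y - 3)*(y + 5)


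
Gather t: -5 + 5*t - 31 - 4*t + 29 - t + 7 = 0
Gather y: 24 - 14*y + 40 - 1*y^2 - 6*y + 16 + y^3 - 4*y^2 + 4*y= y^3 - 5*y^2 - 16*y + 80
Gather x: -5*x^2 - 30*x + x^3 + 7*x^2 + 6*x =x^3 + 2*x^2 - 24*x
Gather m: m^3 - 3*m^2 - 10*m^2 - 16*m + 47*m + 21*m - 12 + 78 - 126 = m^3 - 13*m^2 + 52*m - 60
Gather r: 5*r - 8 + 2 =5*r - 6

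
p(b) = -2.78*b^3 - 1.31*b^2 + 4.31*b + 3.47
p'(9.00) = -694.81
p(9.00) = -2090.47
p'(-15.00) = -1832.89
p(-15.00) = 9026.57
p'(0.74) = -2.20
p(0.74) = 4.82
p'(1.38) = -15.19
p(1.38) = -0.38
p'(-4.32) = -140.02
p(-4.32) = 184.53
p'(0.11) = 3.92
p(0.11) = 3.92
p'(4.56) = -181.06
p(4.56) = -267.71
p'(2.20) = -41.82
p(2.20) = -22.99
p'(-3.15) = -70.19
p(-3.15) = 63.79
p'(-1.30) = -6.38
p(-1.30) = 1.76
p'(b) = -8.34*b^2 - 2.62*b + 4.31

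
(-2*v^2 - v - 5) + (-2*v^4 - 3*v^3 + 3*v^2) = -2*v^4 - 3*v^3 + v^2 - v - 5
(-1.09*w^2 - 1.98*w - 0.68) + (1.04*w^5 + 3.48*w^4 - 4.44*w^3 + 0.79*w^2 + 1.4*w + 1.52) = 1.04*w^5 + 3.48*w^4 - 4.44*w^3 - 0.3*w^2 - 0.58*w + 0.84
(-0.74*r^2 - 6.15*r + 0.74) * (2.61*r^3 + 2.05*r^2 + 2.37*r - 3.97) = -1.9314*r^5 - 17.5685*r^4 - 12.4299*r^3 - 10.1207*r^2 + 26.1693*r - 2.9378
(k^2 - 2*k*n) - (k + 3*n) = k^2 - 2*k*n - k - 3*n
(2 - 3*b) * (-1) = 3*b - 2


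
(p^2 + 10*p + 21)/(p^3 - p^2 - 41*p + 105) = (p + 3)/(p^2 - 8*p + 15)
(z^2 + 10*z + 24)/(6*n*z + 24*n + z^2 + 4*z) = (z + 6)/(6*n + z)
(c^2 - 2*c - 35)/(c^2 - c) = (c^2 - 2*c - 35)/(c*(c - 1))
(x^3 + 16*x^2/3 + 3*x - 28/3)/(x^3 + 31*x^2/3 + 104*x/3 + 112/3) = (x - 1)/(x + 4)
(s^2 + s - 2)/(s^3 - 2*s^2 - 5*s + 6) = 1/(s - 3)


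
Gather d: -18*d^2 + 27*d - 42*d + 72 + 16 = -18*d^2 - 15*d + 88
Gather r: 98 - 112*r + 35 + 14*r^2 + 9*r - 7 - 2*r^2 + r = 12*r^2 - 102*r + 126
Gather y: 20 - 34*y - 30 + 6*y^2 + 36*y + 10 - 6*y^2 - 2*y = 0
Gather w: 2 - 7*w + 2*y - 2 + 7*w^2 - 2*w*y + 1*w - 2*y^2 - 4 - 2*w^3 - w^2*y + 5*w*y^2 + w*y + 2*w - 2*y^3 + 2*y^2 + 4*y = -2*w^3 + w^2*(7 - y) + w*(5*y^2 - y - 4) - 2*y^3 + 6*y - 4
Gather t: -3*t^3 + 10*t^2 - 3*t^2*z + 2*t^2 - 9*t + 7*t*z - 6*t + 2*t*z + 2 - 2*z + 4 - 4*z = -3*t^3 + t^2*(12 - 3*z) + t*(9*z - 15) - 6*z + 6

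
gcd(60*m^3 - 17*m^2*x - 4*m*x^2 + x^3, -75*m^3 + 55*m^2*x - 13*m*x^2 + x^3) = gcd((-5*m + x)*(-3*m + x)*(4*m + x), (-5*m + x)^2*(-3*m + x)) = 15*m^2 - 8*m*x + x^2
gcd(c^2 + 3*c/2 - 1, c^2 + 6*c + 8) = c + 2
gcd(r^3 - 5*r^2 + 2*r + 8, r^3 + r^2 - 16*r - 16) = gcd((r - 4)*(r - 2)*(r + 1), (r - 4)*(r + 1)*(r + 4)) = r^2 - 3*r - 4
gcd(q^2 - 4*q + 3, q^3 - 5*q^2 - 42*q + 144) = q - 3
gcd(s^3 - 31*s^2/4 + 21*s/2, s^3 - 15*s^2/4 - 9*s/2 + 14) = s - 7/4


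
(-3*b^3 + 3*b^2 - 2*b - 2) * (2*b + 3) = -6*b^4 - 3*b^3 + 5*b^2 - 10*b - 6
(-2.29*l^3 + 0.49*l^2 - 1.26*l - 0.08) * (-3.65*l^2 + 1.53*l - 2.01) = 8.3585*l^5 - 5.2922*l^4 + 9.9516*l^3 - 2.6207*l^2 + 2.4102*l + 0.1608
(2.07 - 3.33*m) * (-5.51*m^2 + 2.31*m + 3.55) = 18.3483*m^3 - 19.098*m^2 - 7.0398*m + 7.3485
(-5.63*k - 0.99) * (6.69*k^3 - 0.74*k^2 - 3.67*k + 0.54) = -37.6647*k^4 - 2.4569*k^3 + 21.3947*k^2 + 0.5931*k - 0.5346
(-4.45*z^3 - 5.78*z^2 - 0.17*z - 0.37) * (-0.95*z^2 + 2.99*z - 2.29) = 4.2275*z^5 - 7.8145*z^4 - 6.9302*z^3 + 13.0794*z^2 - 0.717*z + 0.8473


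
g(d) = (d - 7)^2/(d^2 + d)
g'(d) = (-2*d - 1)*(d - 7)^2/(d^2 + d)^2 + (2*d - 14)/(d^2 + d)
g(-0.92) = -852.26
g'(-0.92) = 9942.11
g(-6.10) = 5.52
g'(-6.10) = 1.14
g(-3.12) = 15.48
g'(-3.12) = 9.21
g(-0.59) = -238.15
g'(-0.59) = 239.96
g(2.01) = 4.12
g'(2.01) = -5.06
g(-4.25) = 9.16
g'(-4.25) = 3.35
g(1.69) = 6.20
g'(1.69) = -8.31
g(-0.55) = -230.31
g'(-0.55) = 154.07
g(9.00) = 0.04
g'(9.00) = 0.04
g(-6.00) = 5.63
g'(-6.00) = 1.20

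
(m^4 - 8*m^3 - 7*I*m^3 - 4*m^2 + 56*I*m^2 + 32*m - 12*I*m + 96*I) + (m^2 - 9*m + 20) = m^4 - 8*m^3 - 7*I*m^3 - 3*m^2 + 56*I*m^2 + 23*m - 12*I*m + 20 + 96*I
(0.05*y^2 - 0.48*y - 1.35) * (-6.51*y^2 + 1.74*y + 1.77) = -0.3255*y^4 + 3.2118*y^3 + 8.0418*y^2 - 3.1986*y - 2.3895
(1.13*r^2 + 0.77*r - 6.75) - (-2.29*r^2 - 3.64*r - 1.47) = 3.42*r^2 + 4.41*r - 5.28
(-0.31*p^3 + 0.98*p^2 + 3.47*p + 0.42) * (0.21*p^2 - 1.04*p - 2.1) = -0.0651*p^5 + 0.5282*p^4 + 0.3605*p^3 - 5.5786*p^2 - 7.7238*p - 0.882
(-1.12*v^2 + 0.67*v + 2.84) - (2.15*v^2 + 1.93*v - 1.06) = -3.27*v^2 - 1.26*v + 3.9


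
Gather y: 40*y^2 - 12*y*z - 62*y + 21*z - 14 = 40*y^2 + y*(-12*z - 62) + 21*z - 14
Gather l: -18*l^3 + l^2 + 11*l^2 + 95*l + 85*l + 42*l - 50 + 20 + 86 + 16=-18*l^3 + 12*l^2 + 222*l + 72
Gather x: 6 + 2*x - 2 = 2*x + 4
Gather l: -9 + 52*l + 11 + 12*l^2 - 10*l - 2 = 12*l^2 + 42*l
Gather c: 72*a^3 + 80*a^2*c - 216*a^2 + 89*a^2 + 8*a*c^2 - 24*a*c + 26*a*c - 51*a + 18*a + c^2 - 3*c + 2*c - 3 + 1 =72*a^3 - 127*a^2 - 33*a + c^2*(8*a + 1) + c*(80*a^2 + 2*a - 1) - 2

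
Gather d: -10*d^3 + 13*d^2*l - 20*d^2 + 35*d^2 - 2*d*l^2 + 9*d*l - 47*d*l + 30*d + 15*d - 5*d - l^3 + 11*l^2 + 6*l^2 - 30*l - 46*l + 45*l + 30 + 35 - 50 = -10*d^3 + d^2*(13*l + 15) + d*(-2*l^2 - 38*l + 40) - l^3 + 17*l^2 - 31*l + 15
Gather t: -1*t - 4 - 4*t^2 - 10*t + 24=-4*t^2 - 11*t + 20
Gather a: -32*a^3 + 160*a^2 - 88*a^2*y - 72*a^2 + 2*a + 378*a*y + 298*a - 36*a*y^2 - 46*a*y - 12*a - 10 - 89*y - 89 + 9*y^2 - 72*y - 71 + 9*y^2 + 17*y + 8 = -32*a^3 + a^2*(88 - 88*y) + a*(-36*y^2 + 332*y + 288) + 18*y^2 - 144*y - 162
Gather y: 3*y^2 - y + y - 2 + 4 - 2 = 3*y^2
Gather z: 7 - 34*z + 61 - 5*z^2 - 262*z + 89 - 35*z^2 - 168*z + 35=-40*z^2 - 464*z + 192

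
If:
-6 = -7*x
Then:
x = 6/7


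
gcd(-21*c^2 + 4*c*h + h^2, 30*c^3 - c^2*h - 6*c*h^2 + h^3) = 3*c - h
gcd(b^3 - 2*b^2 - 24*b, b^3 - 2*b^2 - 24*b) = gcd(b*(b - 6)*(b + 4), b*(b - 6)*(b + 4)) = b^3 - 2*b^2 - 24*b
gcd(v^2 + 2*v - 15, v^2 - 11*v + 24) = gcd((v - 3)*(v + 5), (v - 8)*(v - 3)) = v - 3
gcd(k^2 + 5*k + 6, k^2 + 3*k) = k + 3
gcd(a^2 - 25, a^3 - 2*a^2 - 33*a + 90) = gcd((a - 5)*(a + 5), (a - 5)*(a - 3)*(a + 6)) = a - 5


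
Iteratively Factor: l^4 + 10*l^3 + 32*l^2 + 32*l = (l + 4)*(l^3 + 6*l^2 + 8*l) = l*(l + 4)*(l^2 + 6*l + 8) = l*(l + 2)*(l + 4)*(l + 4)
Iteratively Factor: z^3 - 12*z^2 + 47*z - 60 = (z - 4)*(z^2 - 8*z + 15) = (z - 5)*(z - 4)*(z - 3)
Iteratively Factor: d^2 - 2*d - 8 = (d - 4)*(d + 2)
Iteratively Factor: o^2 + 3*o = (o + 3)*(o)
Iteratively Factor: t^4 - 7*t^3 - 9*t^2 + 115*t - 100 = (t - 5)*(t^3 - 2*t^2 - 19*t + 20) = (t - 5)*(t + 4)*(t^2 - 6*t + 5) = (t - 5)*(t - 1)*(t + 4)*(t - 5)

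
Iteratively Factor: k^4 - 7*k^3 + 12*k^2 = (k)*(k^3 - 7*k^2 + 12*k) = k^2*(k^2 - 7*k + 12) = k^2*(k - 3)*(k - 4)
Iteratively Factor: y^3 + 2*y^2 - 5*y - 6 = (y + 3)*(y^2 - y - 2) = (y + 1)*(y + 3)*(y - 2)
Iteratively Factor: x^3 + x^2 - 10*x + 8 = (x - 1)*(x^2 + 2*x - 8) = (x - 1)*(x + 4)*(x - 2)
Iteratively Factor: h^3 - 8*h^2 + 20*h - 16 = (h - 4)*(h^2 - 4*h + 4) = (h - 4)*(h - 2)*(h - 2)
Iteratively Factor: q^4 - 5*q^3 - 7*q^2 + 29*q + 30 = (q + 2)*(q^3 - 7*q^2 + 7*q + 15) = (q - 5)*(q + 2)*(q^2 - 2*q - 3) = (q - 5)*(q - 3)*(q + 2)*(q + 1)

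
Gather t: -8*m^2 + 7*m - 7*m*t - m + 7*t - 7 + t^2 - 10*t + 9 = -8*m^2 + 6*m + t^2 + t*(-7*m - 3) + 2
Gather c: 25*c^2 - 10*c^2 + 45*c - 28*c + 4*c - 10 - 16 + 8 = 15*c^2 + 21*c - 18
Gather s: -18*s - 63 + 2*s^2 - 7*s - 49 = 2*s^2 - 25*s - 112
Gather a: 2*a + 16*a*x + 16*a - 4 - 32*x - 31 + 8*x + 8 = a*(16*x + 18) - 24*x - 27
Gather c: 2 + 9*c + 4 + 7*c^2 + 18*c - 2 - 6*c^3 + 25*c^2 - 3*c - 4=-6*c^3 + 32*c^2 + 24*c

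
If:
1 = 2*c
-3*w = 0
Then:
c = 1/2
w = 0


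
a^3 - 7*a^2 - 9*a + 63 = (a - 7)*(a - 3)*(a + 3)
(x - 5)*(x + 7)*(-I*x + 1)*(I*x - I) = x^4 + x^3 + I*x^3 - 37*x^2 + I*x^2 + 35*x - 37*I*x + 35*I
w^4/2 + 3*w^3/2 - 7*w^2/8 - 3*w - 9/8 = (w/2 + 1/2)*(w - 3/2)*(w + 1/2)*(w + 3)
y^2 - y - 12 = (y - 4)*(y + 3)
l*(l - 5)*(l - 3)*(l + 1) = l^4 - 7*l^3 + 7*l^2 + 15*l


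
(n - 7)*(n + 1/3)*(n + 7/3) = n^3 - 13*n^2/3 - 161*n/9 - 49/9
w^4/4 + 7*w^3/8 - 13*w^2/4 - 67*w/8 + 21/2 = (w/4 + 1)*(w - 3)*(w - 1)*(w + 7/2)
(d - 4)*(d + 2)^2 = d^3 - 12*d - 16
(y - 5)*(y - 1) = y^2 - 6*y + 5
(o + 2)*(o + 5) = o^2 + 7*o + 10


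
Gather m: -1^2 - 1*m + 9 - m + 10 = 18 - 2*m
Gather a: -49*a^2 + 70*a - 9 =-49*a^2 + 70*a - 9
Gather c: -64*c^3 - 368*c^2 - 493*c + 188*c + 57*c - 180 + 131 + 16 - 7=-64*c^3 - 368*c^2 - 248*c - 40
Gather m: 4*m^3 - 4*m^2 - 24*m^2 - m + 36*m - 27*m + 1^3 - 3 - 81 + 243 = 4*m^3 - 28*m^2 + 8*m + 160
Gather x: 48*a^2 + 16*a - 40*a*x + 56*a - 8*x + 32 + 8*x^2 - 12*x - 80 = 48*a^2 + 72*a + 8*x^2 + x*(-40*a - 20) - 48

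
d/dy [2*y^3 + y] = 6*y^2 + 1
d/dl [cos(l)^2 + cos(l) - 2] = -sin(l) - sin(2*l)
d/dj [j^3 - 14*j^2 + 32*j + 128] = 3*j^2 - 28*j + 32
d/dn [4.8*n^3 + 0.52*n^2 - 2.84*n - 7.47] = 14.4*n^2 + 1.04*n - 2.84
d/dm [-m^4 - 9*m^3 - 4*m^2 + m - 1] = -4*m^3 - 27*m^2 - 8*m + 1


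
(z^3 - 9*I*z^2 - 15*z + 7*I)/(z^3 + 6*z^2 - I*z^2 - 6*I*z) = (z^2 - 8*I*z - 7)/(z*(z + 6))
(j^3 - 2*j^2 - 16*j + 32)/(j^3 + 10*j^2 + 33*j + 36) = (j^2 - 6*j + 8)/(j^2 + 6*j + 9)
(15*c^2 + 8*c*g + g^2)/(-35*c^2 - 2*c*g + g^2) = (-3*c - g)/(7*c - g)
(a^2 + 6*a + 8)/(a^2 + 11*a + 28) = (a + 2)/(a + 7)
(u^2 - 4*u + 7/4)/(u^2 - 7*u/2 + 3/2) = (u - 7/2)/(u - 3)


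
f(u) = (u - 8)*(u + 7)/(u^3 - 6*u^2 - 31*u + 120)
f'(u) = (u - 8)*(u + 7)*(-3*u^2 + 12*u + 31)/(u^3 - 6*u^2 - 31*u + 120)^2 + (u - 8)/(u^3 - 6*u^2 - 31*u + 120) + (u + 7)/(u^3 - 6*u^2 - 31*u + 120)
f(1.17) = -0.72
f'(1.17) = -0.37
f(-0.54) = -0.41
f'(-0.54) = -0.09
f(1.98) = -1.26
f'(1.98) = -1.20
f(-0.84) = -0.39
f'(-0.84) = -0.07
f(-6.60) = 0.03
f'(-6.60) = 0.08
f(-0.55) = -0.41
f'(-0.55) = -0.09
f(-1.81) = -0.34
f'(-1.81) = -0.03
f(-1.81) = -0.34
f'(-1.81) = -0.03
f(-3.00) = -0.33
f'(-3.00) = 0.03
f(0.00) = -0.47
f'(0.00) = -0.13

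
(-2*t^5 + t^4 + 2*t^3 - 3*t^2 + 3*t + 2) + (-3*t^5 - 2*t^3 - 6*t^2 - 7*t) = -5*t^5 + t^4 - 9*t^2 - 4*t + 2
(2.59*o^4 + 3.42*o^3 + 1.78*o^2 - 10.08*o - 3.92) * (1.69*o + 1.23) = 4.3771*o^5 + 8.9655*o^4 + 7.2148*o^3 - 14.8458*o^2 - 19.0232*o - 4.8216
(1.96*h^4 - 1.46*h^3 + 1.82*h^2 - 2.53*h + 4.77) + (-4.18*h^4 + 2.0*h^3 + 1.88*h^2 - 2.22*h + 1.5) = -2.22*h^4 + 0.54*h^3 + 3.7*h^2 - 4.75*h + 6.27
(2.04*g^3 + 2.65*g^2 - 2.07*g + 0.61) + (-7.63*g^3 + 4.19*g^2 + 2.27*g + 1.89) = -5.59*g^3 + 6.84*g^2 + 0.2*g + 2.5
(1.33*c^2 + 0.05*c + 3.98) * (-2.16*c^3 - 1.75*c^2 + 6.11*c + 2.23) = -2.8728*c^5 - 2.4355*c^4 - 0.557999999999999*c^3 - 3.6936*c^2 + 24.4293*c + 8.8754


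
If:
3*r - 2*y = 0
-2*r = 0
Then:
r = 0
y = 0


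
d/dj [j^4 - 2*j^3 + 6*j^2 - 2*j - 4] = 4*j^3 - 6*j^2 + 12*j - 2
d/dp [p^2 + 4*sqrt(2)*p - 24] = 2*p + 4*sqrt(2)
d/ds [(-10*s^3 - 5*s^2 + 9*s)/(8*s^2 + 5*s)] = (-80*s^2 - 100*s - 97)/(64*s^2 + 80*s + 25)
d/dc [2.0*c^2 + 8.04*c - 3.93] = 4.0*c + 8.04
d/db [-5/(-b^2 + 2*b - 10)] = 10*(1 - b)/(b^2 - 2*b + 10)^2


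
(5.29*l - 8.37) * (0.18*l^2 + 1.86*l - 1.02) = 0.9522*l^3 + 8.3328*l^2 - 20.964*l + 8.5374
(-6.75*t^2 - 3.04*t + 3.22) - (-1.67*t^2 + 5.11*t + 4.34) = -5.08*t^2 - 8.15*t - 1.12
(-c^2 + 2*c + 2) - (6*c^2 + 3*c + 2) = -7*c^2 - c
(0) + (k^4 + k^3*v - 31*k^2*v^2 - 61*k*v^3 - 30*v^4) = k^4 + k^3*v - 31*k^2*v^2 - 61*k*v^3 - 30*v^4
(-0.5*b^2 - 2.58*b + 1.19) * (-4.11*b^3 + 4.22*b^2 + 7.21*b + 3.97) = 2.055*b^5 + 8.4938*b^4 - 19.3835*b^3 - 15.565*b^2 - 1.6627*b + 4.7243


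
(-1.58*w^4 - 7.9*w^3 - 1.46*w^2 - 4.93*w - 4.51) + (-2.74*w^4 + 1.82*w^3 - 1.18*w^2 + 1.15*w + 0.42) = -4.32*w^4 - 6.08*w^3 - 2.64*w^2 - 3.78*w - 4.09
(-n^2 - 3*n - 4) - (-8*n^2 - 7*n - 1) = 7*n^2 + 4*n - 3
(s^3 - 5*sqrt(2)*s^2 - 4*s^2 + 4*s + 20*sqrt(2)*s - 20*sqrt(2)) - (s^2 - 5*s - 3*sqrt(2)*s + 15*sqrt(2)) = s^3 - 5*sqrt(2)*s^2 - 5*s^2 + 9*s + 23*sqrt(2)*s - 35*sqrt(2)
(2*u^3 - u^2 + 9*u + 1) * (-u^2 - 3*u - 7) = -2*u^5 - 5*u^4 - 20*u^3 - 21*u^2 - 66*u - 7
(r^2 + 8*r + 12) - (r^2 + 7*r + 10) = r + 2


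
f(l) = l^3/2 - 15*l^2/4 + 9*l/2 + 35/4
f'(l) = 3*l^2/2 - 15*l/2 + 9/2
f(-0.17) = 7.87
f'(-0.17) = 5.82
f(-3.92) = -96.63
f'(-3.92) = 56.95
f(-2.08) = -21.33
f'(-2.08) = 26.59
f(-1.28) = -4.20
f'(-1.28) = 16.56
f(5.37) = 2.20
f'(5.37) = 7.48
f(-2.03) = -20.02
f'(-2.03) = 25.91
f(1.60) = 8.40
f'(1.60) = -3.66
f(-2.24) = -25.77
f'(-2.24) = 28.83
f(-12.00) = -1449.25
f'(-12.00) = 310.50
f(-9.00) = -700.00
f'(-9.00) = 193.50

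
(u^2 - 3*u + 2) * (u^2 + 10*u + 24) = u^4 + 7*u^3 - 4*u^2 - 52*u + 48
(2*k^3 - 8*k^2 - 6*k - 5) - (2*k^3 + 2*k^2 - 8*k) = -10*k^2 + 2*k - 5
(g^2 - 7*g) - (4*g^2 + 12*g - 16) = -3*g^2 - 19*g + 16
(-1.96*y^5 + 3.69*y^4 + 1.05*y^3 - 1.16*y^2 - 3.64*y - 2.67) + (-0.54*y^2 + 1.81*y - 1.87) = -1.96*y^5 + 3.69*y^4 + 1.05*y^3 - 1.7*y^2 - 1.83*y - 4.54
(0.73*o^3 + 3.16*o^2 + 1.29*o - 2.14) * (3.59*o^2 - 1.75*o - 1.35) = 2.6207*o^5 + 10.0669*o^4 - 1.8844*o^3 - 14.2061*o^2 + 2.0035*o + 2.889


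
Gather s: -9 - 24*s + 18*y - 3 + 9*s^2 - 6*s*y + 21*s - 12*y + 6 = 9*s^2 + s*(-6*y - 3) + 6*y - 6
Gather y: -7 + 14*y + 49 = 14*y + 42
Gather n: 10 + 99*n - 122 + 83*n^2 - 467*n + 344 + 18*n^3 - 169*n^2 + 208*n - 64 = 18*n^3 - 86*n^2 - 160*n + 168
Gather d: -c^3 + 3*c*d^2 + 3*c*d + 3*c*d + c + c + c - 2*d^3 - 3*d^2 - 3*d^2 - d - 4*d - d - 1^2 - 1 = -c^3 + 3*c - 2*d^3 + d^2*(3*c - 6) + d*(6*c - 6) - 2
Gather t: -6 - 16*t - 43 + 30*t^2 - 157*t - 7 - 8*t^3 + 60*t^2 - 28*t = -8*t^3 + 90*t^2 - 201*t - 56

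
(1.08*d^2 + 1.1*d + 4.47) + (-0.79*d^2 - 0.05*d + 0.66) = 0.29*d^2 + 1.05*d + 5.13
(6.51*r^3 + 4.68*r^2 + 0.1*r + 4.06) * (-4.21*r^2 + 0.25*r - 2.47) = -27.4071*r^5 - 18.0753*r^4 - 15.3307*r^3 - 28.6272*r^2 + 0.768*r - 10.0282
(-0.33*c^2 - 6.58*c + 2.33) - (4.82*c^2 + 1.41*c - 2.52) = -5.15*c^2 - 7.99*c + 4.85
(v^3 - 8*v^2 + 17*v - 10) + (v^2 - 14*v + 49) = v^3 - 7*v^2 + 3*v + 39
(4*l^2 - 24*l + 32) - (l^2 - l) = 3*l^2 - 23*l + 32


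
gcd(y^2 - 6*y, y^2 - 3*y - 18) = y - 6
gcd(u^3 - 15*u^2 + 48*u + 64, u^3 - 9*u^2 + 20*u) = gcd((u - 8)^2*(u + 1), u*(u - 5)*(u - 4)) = 1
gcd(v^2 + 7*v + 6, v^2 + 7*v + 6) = v^2 + 7*v + 6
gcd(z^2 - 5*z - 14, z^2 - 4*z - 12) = z + 2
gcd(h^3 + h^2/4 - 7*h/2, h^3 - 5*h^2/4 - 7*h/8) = h^2 - 7*h/4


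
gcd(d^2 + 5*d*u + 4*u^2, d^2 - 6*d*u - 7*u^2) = d + u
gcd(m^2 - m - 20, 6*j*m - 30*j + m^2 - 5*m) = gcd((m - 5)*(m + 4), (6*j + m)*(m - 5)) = m - 5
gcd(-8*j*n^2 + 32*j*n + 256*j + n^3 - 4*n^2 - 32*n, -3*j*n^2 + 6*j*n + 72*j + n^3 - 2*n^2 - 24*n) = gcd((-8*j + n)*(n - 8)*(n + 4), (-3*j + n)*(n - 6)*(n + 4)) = n + 4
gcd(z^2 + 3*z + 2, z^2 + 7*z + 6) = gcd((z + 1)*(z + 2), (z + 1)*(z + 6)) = z + 1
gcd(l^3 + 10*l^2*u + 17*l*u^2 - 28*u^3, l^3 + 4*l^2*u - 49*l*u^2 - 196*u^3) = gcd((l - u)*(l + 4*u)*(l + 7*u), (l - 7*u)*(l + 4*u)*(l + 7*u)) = l^2 + 11*l*u + 28*u^2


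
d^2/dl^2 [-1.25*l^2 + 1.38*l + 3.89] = -2.50000000000000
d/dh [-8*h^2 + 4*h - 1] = 4 - 16*h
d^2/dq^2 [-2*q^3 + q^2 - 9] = 2 - 12*q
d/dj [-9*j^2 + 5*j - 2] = 5 - 18*j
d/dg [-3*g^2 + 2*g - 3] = 2 - 6*g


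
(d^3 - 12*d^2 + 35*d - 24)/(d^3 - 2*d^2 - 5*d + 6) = (d - 8)/(d + 2)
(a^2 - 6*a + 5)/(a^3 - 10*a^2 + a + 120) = (a - 1)/(a^2 - 5*a - 24)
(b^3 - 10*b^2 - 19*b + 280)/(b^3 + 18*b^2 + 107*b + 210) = (b^2 - 15*b + 56)/(b^2 + 13*b + 42)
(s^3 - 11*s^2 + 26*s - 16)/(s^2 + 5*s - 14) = (s^2 - 9*s + 8)/(s + 7)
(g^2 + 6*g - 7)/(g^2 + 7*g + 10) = (g^2 + 6*g - 7)/(g^2 + 7*g + 10)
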